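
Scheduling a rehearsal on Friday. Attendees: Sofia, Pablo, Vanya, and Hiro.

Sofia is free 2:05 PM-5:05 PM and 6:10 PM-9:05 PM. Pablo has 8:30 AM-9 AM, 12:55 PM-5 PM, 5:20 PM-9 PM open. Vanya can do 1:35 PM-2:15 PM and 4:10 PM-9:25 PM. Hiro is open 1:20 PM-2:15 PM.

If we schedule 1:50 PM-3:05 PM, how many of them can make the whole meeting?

1

Pablo can make the full 13:50-15:05 slot — that's 1.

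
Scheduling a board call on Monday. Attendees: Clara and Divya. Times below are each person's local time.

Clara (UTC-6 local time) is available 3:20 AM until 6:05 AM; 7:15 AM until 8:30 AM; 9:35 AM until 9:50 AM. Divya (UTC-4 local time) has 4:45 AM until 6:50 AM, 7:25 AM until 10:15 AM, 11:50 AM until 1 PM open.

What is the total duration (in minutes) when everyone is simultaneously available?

Clara in UTC: 09:20-12:05, 13:15-14:30, 15:35-15:50 (add 6h to convert from UTC-6).
Divya in UTC: 08:45-10:50, 11:25-14:15, 15:50-17:00 (add 4h to convert from UTC-4).
Clara ∩ Divya: 09:20-10:50, 11:25-12:05, 13:15-14:15.
Summing the common windows: 90 + 40 + 60 = 190 minutes.

190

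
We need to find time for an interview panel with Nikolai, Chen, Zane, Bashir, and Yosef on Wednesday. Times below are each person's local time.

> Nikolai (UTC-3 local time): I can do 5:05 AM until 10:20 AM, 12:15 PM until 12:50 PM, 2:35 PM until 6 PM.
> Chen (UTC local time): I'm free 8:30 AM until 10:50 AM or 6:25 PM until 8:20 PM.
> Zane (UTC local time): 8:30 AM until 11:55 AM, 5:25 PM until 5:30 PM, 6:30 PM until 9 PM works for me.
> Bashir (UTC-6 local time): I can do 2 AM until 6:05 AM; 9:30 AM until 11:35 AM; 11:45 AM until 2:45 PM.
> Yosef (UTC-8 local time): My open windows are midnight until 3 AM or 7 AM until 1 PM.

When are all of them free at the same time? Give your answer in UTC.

08:30-10:50, 18:30-20:20

Nikolai in UTC: 08:05-13:20, 15:15-15:50, 17:35-21:00 (add 3h to convert from UTC-3).
Chen in UTC: 08:30-10:50, 18:25-20:20.
Zane in UTC: 08:30-11:55, 17:25-17:30, 18:30-21:00.
Bashir in UTC: 08:00-12:05, 15:30-17:35, 17:45-20:45 (add 6h to convert from UTC-6).
Yosef in UTC: 08:00-11:00, 15:00-21:00 (add 8h to convert from UTC-8).
Nikolai ∩ Chen: 08:30-10:50, 18:25-20:20.
Nikolai ∩ Chen ∩ Zane: 08:30-10:50, 18:30-20:20.
Nikolai ∩ Chen ∩ Zane ∩ Bashir: 08:30-10:50, 18:30-20:20.
Nikolai ∩ Chen ∩ Zane ∩ Bashir ∩ Yosef: 08:30-10:50, 18:30-20:20.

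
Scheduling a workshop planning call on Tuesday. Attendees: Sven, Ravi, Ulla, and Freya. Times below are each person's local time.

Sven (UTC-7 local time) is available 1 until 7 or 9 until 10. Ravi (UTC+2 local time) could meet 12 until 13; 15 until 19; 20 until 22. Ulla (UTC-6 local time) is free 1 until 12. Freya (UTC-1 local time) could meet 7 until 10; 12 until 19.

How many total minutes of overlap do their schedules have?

180

Sven in UTC: 08:00-14:00, 16:00-17:00 (add 7h to convert from UTC-7).
Ravi in UTC: 10:00-11:00, 13:00-17:00, 18:00-20:00 (subtract 2h to convert from UTC+2).
Ulla in UTC: 07:00-18:00 (add 6h to convert from UTC-6).
Freya in UTC: 08:00-11:00, 13:00-20:00 (add 1h to convert from UTC-1).
Sven ∩ Ravi: 10:00-11:00, 13:00-14:00, 16:00-17:00.
Sven ∩ Ravi ∩ Ulla: 10:00-11:00, 13:00-14:00, 16:00-17:00.
Sven ∩ Ravi ∩ Ulla ∩ Freya: 10:00-11:00, 13:00-14:00, 16:00-17:00.
Summing the common windows: 60 + 60 + 60 = 180 minutes.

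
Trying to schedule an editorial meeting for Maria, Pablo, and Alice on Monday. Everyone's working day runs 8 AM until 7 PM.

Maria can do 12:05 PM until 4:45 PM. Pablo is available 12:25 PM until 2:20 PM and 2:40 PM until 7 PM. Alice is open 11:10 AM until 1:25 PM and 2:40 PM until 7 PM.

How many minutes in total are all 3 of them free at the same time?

Maria ∩ Pablo: 12:25-14:20, 14:40-16:45.
Maria ∩ Pablo ∩ Alice: 12:25-13:25, 14:40-16:45.
Summing the common windows: 60 + 125 = 185 minutes.

185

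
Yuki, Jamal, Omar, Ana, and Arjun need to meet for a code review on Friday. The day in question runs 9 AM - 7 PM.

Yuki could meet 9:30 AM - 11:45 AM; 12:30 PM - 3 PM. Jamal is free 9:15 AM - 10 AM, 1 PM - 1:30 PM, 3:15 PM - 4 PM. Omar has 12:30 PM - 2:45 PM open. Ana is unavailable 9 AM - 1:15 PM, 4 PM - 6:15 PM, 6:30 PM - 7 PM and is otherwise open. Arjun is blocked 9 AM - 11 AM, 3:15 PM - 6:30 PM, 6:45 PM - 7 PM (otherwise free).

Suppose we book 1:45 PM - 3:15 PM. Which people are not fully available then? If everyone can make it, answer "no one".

Yuki free: 09:30-11:45, 12:30-15:00.
Jamal free: 09:15-10:00, 13:00-13:30, 15:15-16:00.
Omar free: 12:30-14:45.
Ana free: 13:15-16:00, 18:15-18:30 (invert busy blocks within the working day).
Arjun free: 11:00-15:15, 18:30-18:45 (invert busy blocks within the working day).
Yuki: not fully free for 13:45-15:15. Jamal: not fully free for 13:45-15:15. Omar: not fully free for 13:45-15:15. Ana: free for 13:45-15:15. Arjun: free for 13:45-15:15.

Jamal, Omar, Yuki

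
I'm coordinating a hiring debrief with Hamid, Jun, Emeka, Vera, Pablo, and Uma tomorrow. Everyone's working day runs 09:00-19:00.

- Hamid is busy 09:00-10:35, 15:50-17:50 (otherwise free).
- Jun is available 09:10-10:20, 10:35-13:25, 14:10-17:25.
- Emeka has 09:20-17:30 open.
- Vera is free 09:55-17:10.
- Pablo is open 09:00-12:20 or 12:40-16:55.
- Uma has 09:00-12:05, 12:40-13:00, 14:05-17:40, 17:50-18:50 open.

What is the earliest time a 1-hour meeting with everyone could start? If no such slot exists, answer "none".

10:35

Hamid free: 10:35-15:50, 17:50-19:00 (invert busy blocks within the working day).
Jun free: 09:10-10:20, 10:35-13:25, 14:10-17:25.
Emeka free: 09:20-17:30.
Vera free: 09:55-17:10.
Pablo free: 09:00-12:20, 12:40-16:55.
Uma free: 09:00-12:05, 12:40-13:00, 14:05-17:40, 17:50-18:50.
Hamid ∩ Jun: 10:35-13:25, 14:10-15:50.
Hamid ∩ Jun ∩ Emeka: 10:35-13:25, 14:10-15:50.
Hamid ∩ Jun ∩ Emeka ∩ Vera: 10:35-13:25, 14:10-15:50.
Hamid ∩ Jun ∩ Emeka ∩ Vera ∩ Pablo: 10:35-12:20, 12:40-13:25, 14:10-15:50.
Hamid ∩ Jun ∩ Emeka ∩ Vera ∩ Pablo ∩ Uma: 10:35-12:05, 12:40-13:00, 14:10-15:50.
The first common window of at least 60 minutes is 10:35-12:05, so the earliest start is 10:35.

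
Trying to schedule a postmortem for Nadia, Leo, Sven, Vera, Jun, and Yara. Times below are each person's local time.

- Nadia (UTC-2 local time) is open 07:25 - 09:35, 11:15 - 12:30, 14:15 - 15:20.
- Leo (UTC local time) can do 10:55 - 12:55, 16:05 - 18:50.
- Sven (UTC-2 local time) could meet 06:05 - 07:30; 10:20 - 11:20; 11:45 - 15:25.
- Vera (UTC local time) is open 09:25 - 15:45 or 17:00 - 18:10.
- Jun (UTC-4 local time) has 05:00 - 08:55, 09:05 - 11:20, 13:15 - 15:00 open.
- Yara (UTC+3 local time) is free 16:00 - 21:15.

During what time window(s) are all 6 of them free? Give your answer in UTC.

17:15-17:20

Nadia in UTC: 09:25-11:35, 13:15-14:30, 16:15-17:20 (add 2h to convert from UTC-2).
Leo in UTC: 10:55-12:55, 16:05-18:50.
Sven in UTC: 08:05-09:30, 12:20-13:20, 13:45-17:25 (add 2h to convert from UTC-2).
Vera in UTC: 09:25-15:45, 17:00-18:10.
Jun in UTC: 09:00-12:55, 13:05-15:20, 17:15-19:00 (add 4h to convert from UTC-4).
Yara in UTC: 13:00-18:15 (subtract 3h to convert from UTC+3).
Nadia ∩ Leo: 10:55-11:35, 16:15-17:20.
Nadia ∩ Leo ∩ Sven: 16:15-17:20.
Nadia ∩ Leo ∩ Sven ∩ Vera: 17:00-17:20.
Nadia ∩ Leo ∩ Sven ∩ Vera ∩ Jun: 17:15-17:20.
Nadia ∩ Leo ∩ Sven ∩ Vera ∩ Jun ∩ Yara: 17:15-17:20.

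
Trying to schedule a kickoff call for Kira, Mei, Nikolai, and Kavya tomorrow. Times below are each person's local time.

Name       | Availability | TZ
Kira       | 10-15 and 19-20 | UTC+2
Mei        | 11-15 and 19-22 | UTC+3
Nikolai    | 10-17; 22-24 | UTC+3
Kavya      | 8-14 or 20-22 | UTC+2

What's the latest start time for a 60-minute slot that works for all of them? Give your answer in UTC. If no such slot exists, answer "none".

Kira in UTC: 08:00-13:00, 17:00-18:00 (subtract 2h to convert from UTC+2).
Mei in UTC: 08:00-12:00, 16:00-19:00 (subtract 3h to convert from UTC+3).
Nikolai in UTC: 07:00-14:00, 19:00-21:00 (subtract 3h to convert from UTC+3).
Kavya in UTC: 06:00-12:00, 18:00-20:00 (subtract 2h to convert from UTC+2).
Kira ∩ Mei: 08:00-12:00, 17:00-18:00.
Kira ∩ Mei ∩ Nikolai: 08:00-12:00.
Kira ∩ Mei ∩ Nikolai ∩ Kavya: 08:00-12:00.
So the common availability across everyone is 08:00-12:00.
The last common window of at least 60 minutes is 08:00-12:00; a 60-minute meeting can start as late as 11:00 and still end by 12:00.

11:00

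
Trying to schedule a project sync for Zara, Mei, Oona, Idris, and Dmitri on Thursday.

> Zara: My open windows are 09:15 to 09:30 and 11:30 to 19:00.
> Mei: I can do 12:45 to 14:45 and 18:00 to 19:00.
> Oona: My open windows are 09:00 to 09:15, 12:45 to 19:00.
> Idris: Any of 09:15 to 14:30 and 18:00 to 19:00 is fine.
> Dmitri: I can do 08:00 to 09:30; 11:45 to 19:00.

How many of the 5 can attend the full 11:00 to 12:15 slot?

Idris can make the full 11:00-12:15 slot — that's 1.

1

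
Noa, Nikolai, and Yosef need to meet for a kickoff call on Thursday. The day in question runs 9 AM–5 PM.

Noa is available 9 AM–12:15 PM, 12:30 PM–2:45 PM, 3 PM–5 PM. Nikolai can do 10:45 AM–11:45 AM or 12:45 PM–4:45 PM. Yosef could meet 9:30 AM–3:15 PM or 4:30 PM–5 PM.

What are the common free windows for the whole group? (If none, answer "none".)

Noa ∩ Nikolai: 10:45-11:45, 12:45-14:45, 15:00-16:45.
Noa ∩ Nikolai ∩ Yosef: 10:45-11:45, 12:45-14:45, 15:00-15:15, 16:30-16:45.

10:45-11:45, 12:45-14:45, 15:00-15:15, 16:30-16:45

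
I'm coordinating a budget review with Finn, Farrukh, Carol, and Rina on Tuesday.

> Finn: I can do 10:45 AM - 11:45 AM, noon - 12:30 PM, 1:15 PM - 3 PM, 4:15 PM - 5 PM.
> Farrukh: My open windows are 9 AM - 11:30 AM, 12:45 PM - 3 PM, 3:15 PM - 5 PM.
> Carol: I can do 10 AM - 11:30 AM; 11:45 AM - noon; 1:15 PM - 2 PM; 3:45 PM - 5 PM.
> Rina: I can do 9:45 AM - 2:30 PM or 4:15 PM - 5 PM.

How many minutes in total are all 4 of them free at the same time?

Finn ∩ Farrukh: 10:45-11:30, 13:15-15:00, 16:15-17:00.
Finn ∩ Farrukh ∩ Carol: 10:45-11:30, 13:15-14:00, 16:15-17:00.
Finn ∩ Farrukh ∩ Carol ∩ Rina: 10:45-11:30, 13:15-14:00, 16:15-17:00.
Summing the common windows: 45 + 45 + 45 = 135 minutes.

135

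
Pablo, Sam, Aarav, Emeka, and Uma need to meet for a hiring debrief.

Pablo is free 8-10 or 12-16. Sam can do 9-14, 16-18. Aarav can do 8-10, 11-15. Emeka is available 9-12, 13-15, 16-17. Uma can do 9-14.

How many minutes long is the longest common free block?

60

Pablo ∩ Sam: 09:00-10:00, 12:00-14:00.
Pablo ∩ Sam ∩ Aarav: 09:00-10:00, 12:00-14:00.
Pablo ∩ Sam ∩ Aarav ∩ Emeka: 09:00-10:00, 13:00-14:00.
Pablo ∩ Sam ∩ Aarav ∩ Emeka ∩ Uma: 09:00-10:00, 13:00-14:00.
Those are the intersection windows.
The longest is 09:00-10:00 at 60 minutes.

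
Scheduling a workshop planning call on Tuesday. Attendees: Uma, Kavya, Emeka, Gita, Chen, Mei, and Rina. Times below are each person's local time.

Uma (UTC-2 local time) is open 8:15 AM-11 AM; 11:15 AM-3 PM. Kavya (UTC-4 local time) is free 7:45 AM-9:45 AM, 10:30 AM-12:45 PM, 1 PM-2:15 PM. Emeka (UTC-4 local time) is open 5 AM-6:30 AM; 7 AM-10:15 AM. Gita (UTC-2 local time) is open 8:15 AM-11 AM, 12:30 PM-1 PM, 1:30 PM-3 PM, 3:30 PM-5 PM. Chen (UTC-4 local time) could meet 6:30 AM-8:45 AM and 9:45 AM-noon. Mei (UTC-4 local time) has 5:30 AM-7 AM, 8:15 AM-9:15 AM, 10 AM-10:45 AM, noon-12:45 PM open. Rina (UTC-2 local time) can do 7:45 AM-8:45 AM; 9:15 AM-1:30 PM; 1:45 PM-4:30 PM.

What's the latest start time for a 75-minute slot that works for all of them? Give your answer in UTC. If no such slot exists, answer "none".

none

Uma in UTC: 10:15-13:00, 13:15-17:00 (add 2h to convert from UTC-2).
Kavya in UTC: 11:45-13:45, 14:30-16:45, 17:00-18:15 (add 4h to convert from UTC-4).
Emeka in UTC: 09:00-10:30, 11:00-14:15 (add 4h to convert from UTC-4).
Gita in UTC: 10:15-13:00, 14:30-15:00, 15:30-17:00, 17:30-19:00 (add 2h to convert from UTC-2).
Chen in UTC: 10:30-12:45, 13:45-16:00 (add 4h to convert from UTC-4).
Mei in UTC: 09:30-11:00, 12:15-13:15, 14:00-14:45, 16:00-16:45 (add 4h to convert from UTC-4).
Rina in UTC: 09:45-10:45, 11:15-15:30, 15:45-18:30 (add 2h to convert from UTC-2).
Uma ∩ Kavya: 11:45-13:00, 13:15-13:45, 14:30-16:45.
Uma ∩ Kavya ∩ Emeka: 11:45-13:00, 13:15-13:45.
Uma ∩ Kavya ∩ Emeka ∩ Gita: 11:45-13:00.
Uma ∩ Kavya ∩ Emeka ∩ Gita ∩ Chen: 11:45-12:45.
Uma ∩ Kavya ∩ Emeka ∩ Gita ∩ Chen ∩ Mei: 12:15-12:45.
Uma ∩ Kavya ∩ Emeka ∩ Gita ∩ Chen ∩ Mei ∩ Rina: 12:15-12:45.
No common window is at least 75 minutes long.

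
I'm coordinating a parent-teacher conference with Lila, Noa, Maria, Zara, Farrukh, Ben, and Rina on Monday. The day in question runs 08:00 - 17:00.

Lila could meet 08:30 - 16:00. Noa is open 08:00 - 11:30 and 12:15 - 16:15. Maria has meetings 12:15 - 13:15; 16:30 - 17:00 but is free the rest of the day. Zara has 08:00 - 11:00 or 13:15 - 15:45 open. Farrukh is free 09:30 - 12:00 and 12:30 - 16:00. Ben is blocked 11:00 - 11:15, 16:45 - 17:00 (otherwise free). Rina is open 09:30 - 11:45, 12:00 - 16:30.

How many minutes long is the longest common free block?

Lila free: 08:30-16:00.
Noa free: 08:00-11:30, 12:15-16:15.
Maria free: 08:00-12:15, 13:15-16:30 (invert busy blocks within the working day).
Zara free: 08:00-11:00, 13:15-15:45.
Farrukh free: 09:30-12:00, 12:30-16:00.
Ben free: 08:00-11:00, 11:15-16:45 (invert busy blocks within the working day).
Rina free: 09:30-11:45, 12:00-16:30.
Lila ∩ Noa: 08:30-11:30, 12:15-16:00.
Lila ∩ Noa ∩ Maria: 08:30-11:30, 13:15-16:00.
Lila ∩ Noa ∩ Maria ∩ Zara: 08:30-11:00, 13:15-15:45.
Lila ∩ Noa ∩ Maria ∩ Zara ∩ Farrukh: 09:30-11:00, 13:15-15:45.
Lila ∩ Noa ∩ Maria ∩ Zara ∩ Farrukh ∩ Ben: 09:30-11:00, 13:15-15:45.
Lila ∩ Noa ∩ Maria ∩ Zara ∩ Farrukh ∩ Ben ∩ Rina: 09:30-11:00, 13:15-15:45.
The longest is 13:15-15:45 at 150 minutes.

150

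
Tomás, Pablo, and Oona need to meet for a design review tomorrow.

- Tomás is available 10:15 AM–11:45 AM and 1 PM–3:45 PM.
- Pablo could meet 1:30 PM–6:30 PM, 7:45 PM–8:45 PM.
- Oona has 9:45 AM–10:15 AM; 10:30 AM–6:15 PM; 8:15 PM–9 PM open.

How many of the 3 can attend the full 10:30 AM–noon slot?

Oona can make the full 10:30-12:00 slot — that's 1.

1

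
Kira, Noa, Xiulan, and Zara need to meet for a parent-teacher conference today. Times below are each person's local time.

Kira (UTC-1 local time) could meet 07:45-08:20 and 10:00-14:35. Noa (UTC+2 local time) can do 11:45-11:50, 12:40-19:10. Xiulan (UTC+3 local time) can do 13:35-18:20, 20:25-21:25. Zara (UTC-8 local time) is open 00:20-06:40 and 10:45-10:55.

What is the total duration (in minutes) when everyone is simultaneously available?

220

Kira in UTC: 08:45-09:20, 11:00-15:35 (add 1h to convert from UTC-1).
Noa in UTC: 09:45-09:50, 10:40-17:10 (subtract 2h to convert from UTC+2).
Xiulan in UTC: 10:35-15:20, 17:25-18:25 (subtract 3h to convert from UTC+3).
Zara in UTC: 08:20-14:40, 18:45-18:55 (add 8h to convert from UTC-8).
Kira ∩ Noa: 11:00-15:35.
Kira ∩ Noa ∩ Xiulan: 11:00-15:20.
Kira ∩ Noa ∩ Xiulan ∩ Zara: 11:00-14:40.
Those are the intersection windows.
That's a single block of 220 minutes.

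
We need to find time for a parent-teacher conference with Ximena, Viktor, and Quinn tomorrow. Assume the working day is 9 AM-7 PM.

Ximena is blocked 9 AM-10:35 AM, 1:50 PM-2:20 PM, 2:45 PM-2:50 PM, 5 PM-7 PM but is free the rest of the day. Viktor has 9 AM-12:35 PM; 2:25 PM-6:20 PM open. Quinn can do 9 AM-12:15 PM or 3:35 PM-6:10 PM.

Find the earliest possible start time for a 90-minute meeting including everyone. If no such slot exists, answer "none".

Ximena free: 10:35-13:50, 14:20-14:45, 14:50-17:00 (invert busy blocks within the working day).
Viktor free: 09:00-12:35, 14:25-18:20.
Quinn free: 09:00-12:15, 15:35-18:10.
Ximena ∩ Viktor: 10:35-12:35, 14:25-14:45, 14:50-17:00.
Ximena ∩ Viktor ∩ Quinn: 10:35-12:15, 15:35-17:00.
The first common window of at least 90 minutes is 10:35-12:15, so the earliest start is 10:35.

10:35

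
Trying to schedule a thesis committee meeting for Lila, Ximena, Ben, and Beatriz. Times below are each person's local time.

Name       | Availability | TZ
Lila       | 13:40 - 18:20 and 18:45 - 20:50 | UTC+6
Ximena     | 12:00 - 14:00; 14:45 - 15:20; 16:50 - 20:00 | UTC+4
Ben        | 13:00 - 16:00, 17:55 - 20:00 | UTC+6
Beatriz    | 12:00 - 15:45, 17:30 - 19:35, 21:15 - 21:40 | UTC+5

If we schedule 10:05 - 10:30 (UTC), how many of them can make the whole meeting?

Lila in UTC: 07:40-12:20, 12:45-14:50 (subtract 6h to convert from UTC+6).
Ximena in UTC: 08:00-10:00, 10:45-11:20, 12:50-16:00 (subtract 4h to convert from UTC+4).
Ben in UTC: 07:00-10:00, 11:55-14:00 (subtract 6h to convert from UTC+6).
Beatriz in UTC: 07:00-10:45, 12:30-14:35, 16:15-16:40 (subtract 5h to convert from UTC+5).
Lila and Beatriz can make the full 10:05-10:30 slot — that's 2.

2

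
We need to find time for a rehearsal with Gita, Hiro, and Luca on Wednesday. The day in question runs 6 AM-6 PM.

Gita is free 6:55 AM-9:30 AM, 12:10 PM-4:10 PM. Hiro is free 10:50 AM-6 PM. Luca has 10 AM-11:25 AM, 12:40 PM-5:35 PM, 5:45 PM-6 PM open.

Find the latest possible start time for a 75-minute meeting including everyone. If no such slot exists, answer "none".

14:55

Gita ∩ Hiro: 12:10-16:10.
Gita ∩ Hiro ∩ Luca: 12:40-16:10.
So the common availability across everyone is 12:40-16:10.
The last common window of at least 75 minutes is 12:40-16:10; a 75-minute meeting can start as late as 14:55 and still end by 16:10.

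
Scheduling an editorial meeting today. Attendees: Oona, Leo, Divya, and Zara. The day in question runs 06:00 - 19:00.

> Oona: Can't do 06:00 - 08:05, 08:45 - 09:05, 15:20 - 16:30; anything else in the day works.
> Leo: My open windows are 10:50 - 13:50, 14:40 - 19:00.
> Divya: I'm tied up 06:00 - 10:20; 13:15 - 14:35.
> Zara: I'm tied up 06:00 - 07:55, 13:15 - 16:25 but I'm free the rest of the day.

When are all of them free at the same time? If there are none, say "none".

10:50-13:15, 16:30-19:00

Oona free: 08:05-08:45, 09:05-15:20, 16:30-19:00 (invert busy blocks within the working day).
Leo free: 10:50-13:50, 14:40-19:00.
Divya free: 10:20-13:15, 14:35-19:00 (invert busy blocks within the working day).
Zara free: 07:55-13:15, 16:25-19:00 (invert busy blocks within the working day).
Oona ∩ Leo: 10:50-13:50, 14:40-15:20, 16:30-19:00.
Oona ∩ Leo ∩ Divya: 10:50-13:15, 14:40-15:20, 16:30-19:00.
Oona ∩ Leo ∩ Divya ∩ Zara: 10:50-13:15, 16:30-19:00.
Those are the intersection windows.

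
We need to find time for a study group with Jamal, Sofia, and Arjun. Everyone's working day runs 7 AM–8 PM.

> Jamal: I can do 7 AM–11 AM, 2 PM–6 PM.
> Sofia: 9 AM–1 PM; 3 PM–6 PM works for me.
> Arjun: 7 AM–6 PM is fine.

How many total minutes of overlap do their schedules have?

Jamal ∩ Sofia: 09:00-11:00, 15:00-18:00.
Jamal ∩ Sofia ∩ Arjun: 09:00-11:00, 15:00-18:00.
Those are the intersection windows.
Summing the common windows: 120 + 180 = 300 minutes.

300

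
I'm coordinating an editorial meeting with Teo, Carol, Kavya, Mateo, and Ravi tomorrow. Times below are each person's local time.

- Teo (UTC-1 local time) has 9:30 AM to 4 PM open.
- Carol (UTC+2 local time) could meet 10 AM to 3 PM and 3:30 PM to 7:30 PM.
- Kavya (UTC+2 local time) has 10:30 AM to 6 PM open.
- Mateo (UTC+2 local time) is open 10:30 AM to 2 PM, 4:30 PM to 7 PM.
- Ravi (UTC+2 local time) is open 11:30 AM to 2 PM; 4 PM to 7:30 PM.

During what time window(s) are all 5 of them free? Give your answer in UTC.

Teo in UTC: 10:30-17:00 (add 1h to convert from UTC-1).
Carol in UTC: 08:00-13:00, 13:30-17:30 (subtract 2h to convert from UTC+2).
Kavya in UTC: 08:30-16:00 (subtract 2h to convert from UTC+2).
Mateo in UTC: 08:30-12:00, 14:30-17:00 (subtract 2h to convert from UTC+2).
Ravi in UTC: 09:30-12:00, 14:00-17:30 (subtract 2h to convert from UTC+2).
Teo ∩ Carol: 10:30-13:00, 13:30-17:00.
Teo ∩ Carol ∩ Kavya: 10:30-13:00, 13:30-16:00.
Teo ∩ Carol ∩ Kavya ∩ Mateo: 10:30-12:00, 14:30-16:00.
Teo ∩ Carol ∩ Kavya ∩ Mateo ∩ Ravi: 10:30-12:00, 14:30-16:00.

10:30-12:00, 14:30-16:00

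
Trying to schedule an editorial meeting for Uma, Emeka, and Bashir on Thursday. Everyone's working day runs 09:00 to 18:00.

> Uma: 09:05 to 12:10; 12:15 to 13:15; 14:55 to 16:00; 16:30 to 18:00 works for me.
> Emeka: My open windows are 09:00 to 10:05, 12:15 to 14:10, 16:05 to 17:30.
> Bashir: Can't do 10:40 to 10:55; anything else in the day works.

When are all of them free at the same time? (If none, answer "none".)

09:05-10:05, 12:15-13:15, 16:30-17:30

Uma free: 09:05-12:10, 12:15-13:15, 14:55-16:00, 16:30-18:00.
Emeka free: 09:00-10:05, 12:15-14:10, 16:05-17:30.
Bashir free: 09:00-10:40, 10:55-18:00 (invert busy blocks within the working day).
Uma ∩ Emeka: 09:05-10:05, 12:15-13:15, 16:30-17:30.
Uma ∩ Emeka ∩ Bashir: 09:05-10:05, 12:15-13:15, 16:30-17:30.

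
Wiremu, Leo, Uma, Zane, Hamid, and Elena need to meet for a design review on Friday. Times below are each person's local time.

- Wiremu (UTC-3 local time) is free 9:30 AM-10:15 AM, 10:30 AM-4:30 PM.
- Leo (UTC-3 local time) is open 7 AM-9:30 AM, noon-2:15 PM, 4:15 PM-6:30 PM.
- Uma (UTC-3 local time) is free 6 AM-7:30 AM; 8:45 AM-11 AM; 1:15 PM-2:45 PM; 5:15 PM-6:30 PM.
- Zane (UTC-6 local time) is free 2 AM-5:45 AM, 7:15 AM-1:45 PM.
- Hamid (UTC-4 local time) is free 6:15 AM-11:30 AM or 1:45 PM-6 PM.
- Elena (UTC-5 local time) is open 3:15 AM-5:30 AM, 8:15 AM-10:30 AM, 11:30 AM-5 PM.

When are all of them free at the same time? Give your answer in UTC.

none

Wiremu in UTC: 12:30-13:15, 13:30-19:30 (add 3h to convert from UTC-3).
Leo in UTC: 10:00-12:30, 15:00-17:15, 19:15-21:30 (add 3h to convert from UTC-3).
Uma in UTC: 09:00-10:30, 11:45-14:00, 16:15-17:45, 20:15-21:30 (add 3h to convert from UTC-3).
Zane in UTC: 08:00-11:45, 13:15-19:45 (add 6h to convert from UTC-6).
Hamid in UTC: 10:15-15:30, 17:45-22:00 (add 4h to convert from UTC-4).
Elena in UTC: 08:15-10:30, 13:15-15:30, 16:30-22:00 (add 5h to convert from UTC-5).
Wiremu ∩ Leo: 15:00-17:15, 19:15-19:30.
Wiremu ∩ Leo ∩ Uma: 16:15-17:15.
Wiremu ∩ Leo ∩ Uma ∩ Zane: 16:15-17:15.
Wiremu ∩ Leo ∩ Uma ∩ Zane ∩ Hamid: ∅.
Wiremu ∩ Leo ∩ Uma ∩ Zane ∩ Hamid ∩ Elena: ∅.
There is no time when everyone is free.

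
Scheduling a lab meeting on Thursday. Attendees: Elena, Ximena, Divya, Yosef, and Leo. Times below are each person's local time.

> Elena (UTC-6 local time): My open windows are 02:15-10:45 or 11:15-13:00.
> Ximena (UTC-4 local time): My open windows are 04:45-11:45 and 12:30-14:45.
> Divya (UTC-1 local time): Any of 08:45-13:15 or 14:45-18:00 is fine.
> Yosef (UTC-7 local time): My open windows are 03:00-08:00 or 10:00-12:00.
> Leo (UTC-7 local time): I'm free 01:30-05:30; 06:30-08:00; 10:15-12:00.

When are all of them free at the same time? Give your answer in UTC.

10:00-12:30, 13:30-14:15, 17:15-18:45

Elena in UTC: 08:15-16:45, 17:15-19:00 (add 6h to convert from UTC-6).
Ximena in UTC: 08:45-15:45, 16:30-18:45 (add 4h to convert from UTC-4).
Divya in UTC: 09:45-14:15, 15:45-19:00 (add 1h to convert from UTC-1).
Yosef in UTC: 10:00-15:00, 17:00-19:00 (add 7h to convert from UTC-7).
Leo in UTC: 08:30-12:30, 13:30-15:00, 17:15-19:00 (add 7h to convert from UTC-7).
Elena ∩ Ximena: 08:45-15:45, 16:30-16:45, 17:15-18:45.
Elena ∩ Ximena ∩ Divya: 09:45-14:15, 16:30-16:45, 17:15-18:45.
Elena ∩ Ximena ∩ Divya ∩ Yosef: 10:00-14:15, 17:15-18:45.
Elena ∩ Ximena ∩ Divya ∩ Yosef ∩ Leo: 10:00-12:30, 13:30-14:15, 17:15-18:45.
So the common availability across everyone is 10:00-12:30, 13:30-14:15, 17:15-18:45.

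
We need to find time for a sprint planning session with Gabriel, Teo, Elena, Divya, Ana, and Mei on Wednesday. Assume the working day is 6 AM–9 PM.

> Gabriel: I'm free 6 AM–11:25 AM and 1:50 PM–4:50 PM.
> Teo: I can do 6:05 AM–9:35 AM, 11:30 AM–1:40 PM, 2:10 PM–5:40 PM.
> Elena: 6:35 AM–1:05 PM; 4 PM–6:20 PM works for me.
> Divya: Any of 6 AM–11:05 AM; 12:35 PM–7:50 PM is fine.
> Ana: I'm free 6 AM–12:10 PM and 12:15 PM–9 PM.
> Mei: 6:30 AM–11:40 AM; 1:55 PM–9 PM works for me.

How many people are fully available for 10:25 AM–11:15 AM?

4

Gabriel, Elena, Ana, and Mei can make the full 10:25-11:15 slot — that's 4.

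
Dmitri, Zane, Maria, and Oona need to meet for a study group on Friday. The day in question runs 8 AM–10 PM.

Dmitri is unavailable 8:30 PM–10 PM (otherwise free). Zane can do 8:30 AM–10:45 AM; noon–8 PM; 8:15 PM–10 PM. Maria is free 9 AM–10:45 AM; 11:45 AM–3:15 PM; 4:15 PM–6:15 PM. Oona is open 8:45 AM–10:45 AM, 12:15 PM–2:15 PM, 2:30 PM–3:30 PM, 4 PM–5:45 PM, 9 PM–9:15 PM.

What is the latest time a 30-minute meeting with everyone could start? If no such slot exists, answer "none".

17:15

Dmitri free: 08:00-20:30 (invert busy blocks within the working day).
Zane free: 08:30-10:45, 12:00-20:00, 20:15-22:00.
Maria free: 09:00-10:45, 11:45-15:15, 16:15-18:15.
Oona free: 08:45-10:45, 12:15-14:15, 14:30-15:30, 16:00-17:45, 21:00-21:15.
Dmitri ∩ Zane: 08:30-10:45, 12:00-20:00, 20:15-20:30.
Dmitri ∩ Zane ∩ Maria: 09:00-10:45, 12:00-15:15, 16:15-18:15.
Dmitri ∩ Zane ∩ Maria ∩ Oona: 09:00-10:45, 12:15-14:15, 14:30-15:15, 16:15-17:45.
Those are the intersection windows.
The last common window of at least 30 minutes is 16:15-17:45; a 30-minute meeting can start as late as 17:15 and still end by 17:45.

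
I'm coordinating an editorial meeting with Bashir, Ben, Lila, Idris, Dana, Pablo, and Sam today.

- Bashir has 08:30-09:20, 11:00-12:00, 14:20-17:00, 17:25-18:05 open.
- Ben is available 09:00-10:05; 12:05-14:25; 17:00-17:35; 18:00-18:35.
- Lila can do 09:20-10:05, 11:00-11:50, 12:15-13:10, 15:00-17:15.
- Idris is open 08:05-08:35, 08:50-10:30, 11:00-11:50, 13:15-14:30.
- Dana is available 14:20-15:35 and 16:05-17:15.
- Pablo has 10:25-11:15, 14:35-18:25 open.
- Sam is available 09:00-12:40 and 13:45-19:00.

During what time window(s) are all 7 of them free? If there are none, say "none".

none

Bashir ∩ Ben: 09:00-09:20, 14:20-14:25, 17:25-17:35, 18:00-18:05.
Bashir ∩ Ben ∩ Lila: ∅.
Bashir ∩ Ben ∩ Lila ∩ Idris: ∅.
Bashir ∩ Ben ∩ Lila ∩ Idris ∩ Dana: ∅.
Bashir ∩ Ben ∩ Lila ∩ Idris ∩ Dana ∩ Pablo: ∅.
Bashir ∩ Ben ∩ Lila ∩ Idris ∩ Dana ∩ Pablo ∩ Sam: ∅.
There is no time when everyone is free.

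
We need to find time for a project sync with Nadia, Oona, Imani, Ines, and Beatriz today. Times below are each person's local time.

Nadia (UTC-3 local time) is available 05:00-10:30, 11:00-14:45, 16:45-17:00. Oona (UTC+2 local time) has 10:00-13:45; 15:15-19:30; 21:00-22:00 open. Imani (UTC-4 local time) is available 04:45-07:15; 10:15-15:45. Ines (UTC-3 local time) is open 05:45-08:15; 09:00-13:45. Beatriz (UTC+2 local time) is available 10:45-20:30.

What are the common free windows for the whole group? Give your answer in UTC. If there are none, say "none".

08:45-11:15, 14:15-16:45

Nadia in UTC: 08:00-13:30, 14:00-17:45, 19:45-20:00 (add 3h to convert from UTC-3).
Oona in UTC: 08:00-11:45, 13:15-17:30, 19:00-20:00 (subtract 2h to convert from UTC+2).
Imani in UTC: 08:45-11:15, 14:15-19:45 (add 4h to convert from UTC-4).
Ines in UTC: 08:45-11:15, 12:00-16:45 (add 3h to convert from UTC-3).
Beatriz in UTC: 08:45-18:30 (subtract 2h to convert from UTC+2).
Nadia ∩ Oona: 08:00-11:45, 13:15-13:30, 14:00-17:30, 19:45-20:00.
Nadia ∩ Oona ∩ Imani: 08:45-11:15, 14:15-17:30.
Nadia ∩ Oona ∩ Imani ∩ Ines: 08:45-11:15, 14:15-16:45.
Nadia ∩ Oona ∩ Imani ∩ Ines ∩ Beatriz: 08:45-11:15, 14:15-16:45.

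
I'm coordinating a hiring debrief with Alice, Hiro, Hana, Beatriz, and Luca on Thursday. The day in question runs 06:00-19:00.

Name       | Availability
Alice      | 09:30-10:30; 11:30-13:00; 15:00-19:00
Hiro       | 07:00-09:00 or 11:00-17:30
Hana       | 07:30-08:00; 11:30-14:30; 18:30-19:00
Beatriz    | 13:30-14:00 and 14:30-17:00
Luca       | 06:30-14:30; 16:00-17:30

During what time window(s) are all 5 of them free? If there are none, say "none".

Alice ∩ Hiro: 11:30-13:00, 15:00-17:30.
Alice ∩ Hiro ∩ Hana: 11:30-13:00.
Alice ∩ Hiro ∩ Hana ∩ Beatriz: ∅.
Alice ∩ Hiro ∩ Hana ∩ Beatriz ∩ Luca: ∅.
There is no time when everyone is free.

none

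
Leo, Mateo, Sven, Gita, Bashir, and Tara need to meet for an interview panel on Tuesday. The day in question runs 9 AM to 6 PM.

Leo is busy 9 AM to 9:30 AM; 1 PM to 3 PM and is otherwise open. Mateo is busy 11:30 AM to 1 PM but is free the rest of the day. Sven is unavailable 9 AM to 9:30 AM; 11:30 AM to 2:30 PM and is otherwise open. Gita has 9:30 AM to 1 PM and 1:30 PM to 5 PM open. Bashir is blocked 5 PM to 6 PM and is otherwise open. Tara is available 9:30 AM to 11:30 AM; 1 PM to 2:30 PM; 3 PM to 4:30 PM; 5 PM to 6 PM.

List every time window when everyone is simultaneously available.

Leo free: 09:30-13:00, 15:00-18:00 (invert busy blocks within the working day).
Mateo free: 09:00-11:30, 13:00-18:00 (invert busy blocks within the working day).
Sven free: 09:30-11:30, 14:30-18:00 (invert busy blocks within the working day).
Gita free: 09:30-13:00, 13:30-17:00.
Bashir free: 09:00-17:00 (invert busy blocks within the working day).
Tara free: 09:30-11:30, 13:00-14:30, 15:00-16:30, 17:00-18:00.
Leo ∩ Mateo: 09:30-11:30, 15:00-18:00.
Leo ∩ Mateo ∩ Sven: 09:30-11:30, 15:00-18:00.
Leo ∩ Mateo ∩ Sven ∩ Gita: 09:30-11:30, 15:00-17:00.
Leo ∩ Mateo ∩ Sven ∩ Gita ∩ Bashir: 09:30-11:30, 15:00-17:00.
Leo ∩ Mateo ∩ Sven ∩ Gita ∩ Bashir ∩ Tara: 09:30-11:30, 15:00-16:30.
So the common availability across everyone is 09:30-11:30, 15:00-16:30.

09:30-11:30, 15:00-16:30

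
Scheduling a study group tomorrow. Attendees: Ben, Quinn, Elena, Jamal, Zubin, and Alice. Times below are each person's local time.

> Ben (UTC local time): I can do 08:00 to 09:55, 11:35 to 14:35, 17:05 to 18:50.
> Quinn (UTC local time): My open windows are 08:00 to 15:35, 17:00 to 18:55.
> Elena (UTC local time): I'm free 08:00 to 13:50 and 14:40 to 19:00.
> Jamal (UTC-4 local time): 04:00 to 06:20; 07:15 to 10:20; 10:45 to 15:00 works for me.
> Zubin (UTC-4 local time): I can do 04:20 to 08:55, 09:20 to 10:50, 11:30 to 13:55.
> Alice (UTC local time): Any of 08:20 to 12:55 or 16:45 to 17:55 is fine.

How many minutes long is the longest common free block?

Ben in UTC: 08:00-09:55, 11:35-14:35, 17:05-18:50.
Quinn in UTC: 08:00-15:35, 17:00-18:55.
Elena in UTC: 08:00-13:50, 14:40-19:00.
Jamal in UTC: 08:00-10:20, 11:15-14:20, 14:45-19:00 (add 4h to convert from UTC-4).
Zubin in UTC: 08:20-12:55, 13:20-14:50, 15:30-17:55 (add 4h to convert from UTC-4).
Alice in UTC: 08:20-12:55, 16:45-17:55.
Ben ∩ Quinn: 08:00-09:55, 11:35-14:35, 17:05-18:50.
Ben ∩ Quinn ∩ Elena: 08:00-09:55, 11:35-13:50, 17:05-18:50.
Ben ∩ Quinn ∩ Elena ∩ Jamal: 08:00-09:55, 11:35-13:50, 17:05-18:50.
Ben ∩ Quinn ∩ Elena ∩ Jamal ∩ Zubin: 08:20-09:55, 11:35-12:55, 13:20-13:50, 17:05-17:55.
Ben ∩ Quinn ∩ Elena ∩ Jamal ∩ Zubin ∩ Alice: 08:20-09:55, 11:35-12:55, 17:05-17:55.
So the common availability across everyone is 08:20-09:55, 11:35-12:55, 17:05-17:55.
The longest is 08:20-09:55 at 95 minutes.

95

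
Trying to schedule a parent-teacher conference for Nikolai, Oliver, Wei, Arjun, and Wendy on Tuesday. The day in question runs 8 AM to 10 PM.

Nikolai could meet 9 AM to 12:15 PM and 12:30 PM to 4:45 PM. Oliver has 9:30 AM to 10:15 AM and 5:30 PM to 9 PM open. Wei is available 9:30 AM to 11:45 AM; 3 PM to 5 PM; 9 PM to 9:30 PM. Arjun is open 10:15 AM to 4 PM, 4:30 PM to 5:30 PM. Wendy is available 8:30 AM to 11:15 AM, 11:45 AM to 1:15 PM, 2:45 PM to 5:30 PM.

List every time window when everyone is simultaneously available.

none

Nikolai ∩ Oliver: 09:30-10:15.
Nikolai ∩ Oliver ∩ Wei: 09:30-10:15.
Nikolai ∩ Oliver ∩ Wei ∩ Arjun: ∅.
Nikolai ∩ Oliver ∩ Wei ∩ Arjun ∩ Wendy: ∅.
There is no time when everyone is free.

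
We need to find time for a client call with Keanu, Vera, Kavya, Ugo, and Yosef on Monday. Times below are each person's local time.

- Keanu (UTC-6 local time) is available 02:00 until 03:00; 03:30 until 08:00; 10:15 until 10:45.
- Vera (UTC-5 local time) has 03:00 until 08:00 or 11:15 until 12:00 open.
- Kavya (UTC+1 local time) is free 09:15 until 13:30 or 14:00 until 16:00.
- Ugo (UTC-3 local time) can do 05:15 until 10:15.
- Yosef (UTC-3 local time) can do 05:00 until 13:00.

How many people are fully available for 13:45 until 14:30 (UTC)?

2

Keanu in UTC: 08:00-09:00, 09:30-14:00, 16:15-16:45 (add 6h to convert from UTC-6).
Vera in UTC: 08:00-13:00, 16:15-17:00 (add 5h to convert from UTC-5).
Kavya in UTC: 08:15-12:30, 13:00-15:00 (subtract 1h to convert from UTC+1).
Ugo in UTC: 08:15-13:15 (add 3h to convert from UTC-3).
Yosef in UTC: 08:00-16:00 (add 3h to convert from UTC-3).
Kavya and Yosef can make the full 13:45-14:30 slot — that's 2.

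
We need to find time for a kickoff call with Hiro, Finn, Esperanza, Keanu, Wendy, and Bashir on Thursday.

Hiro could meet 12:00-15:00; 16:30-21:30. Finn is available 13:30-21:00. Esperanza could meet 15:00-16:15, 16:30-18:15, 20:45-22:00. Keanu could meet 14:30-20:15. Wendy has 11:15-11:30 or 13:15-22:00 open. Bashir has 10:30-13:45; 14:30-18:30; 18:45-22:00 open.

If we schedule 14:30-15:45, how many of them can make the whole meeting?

4

Finn, Keanu, Wendy, and Bashir can make the full 14:30-15:45 slot — that's 4.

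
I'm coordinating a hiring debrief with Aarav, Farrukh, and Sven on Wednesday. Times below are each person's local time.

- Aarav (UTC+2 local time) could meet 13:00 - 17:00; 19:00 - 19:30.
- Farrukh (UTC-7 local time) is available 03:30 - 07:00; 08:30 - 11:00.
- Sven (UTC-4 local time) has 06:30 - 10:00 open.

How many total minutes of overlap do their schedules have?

Aarav in UTC: 11:00-15:00, 17:00-17:30 (subtract 2h to convert from UTC+2).
Farrukh in UTC: 10:30-14:00, 15:30-18:00 (add 7h to convert from UTC-7).
Sven in UTC: 10:30-14:00 (add 4h to convert from UTC-4).
Aarav ∩ Farrukh: 11:00-14:00, 17:00-17:30.
Aarav ∩ Farrukh ∩ Sven: 11:00-14:00.
That's a single block of 180 minutes.

180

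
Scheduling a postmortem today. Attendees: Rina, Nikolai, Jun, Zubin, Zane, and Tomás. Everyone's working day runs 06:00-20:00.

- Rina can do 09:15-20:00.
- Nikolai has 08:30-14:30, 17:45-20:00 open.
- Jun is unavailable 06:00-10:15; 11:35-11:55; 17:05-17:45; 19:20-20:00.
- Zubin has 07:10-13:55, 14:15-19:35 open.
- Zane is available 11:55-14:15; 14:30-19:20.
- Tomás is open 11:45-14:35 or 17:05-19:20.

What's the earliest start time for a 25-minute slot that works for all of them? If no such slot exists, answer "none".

11:55

Rina free: 09:15-20:00.
Nikolai free: 08:30-14:30, 17:45-20:00.
Jun free: 10:15-11:35, 11:55-17:05, 17:45-19:20 (invert busy blocks within the working day).
Zubin free: 07:10-13:55, 14:15-19:35.
Zane free: 11:55-14:15, 14:30-19:20.
Tomás free: 11:45-14:35, 17:05-19:20.
Rina ∩ Nikolai: 09:15-14:30, 17:45-20:00.
Rina ∩ Nikolai ∩ Jun: 10:15-11:35, 11:55-14:30, 17:45-19:20.
Rina ∩ Nikolai ∩ Jun ∩ Zubin: 10:15-11:35, 11:55-13:55, 14:15-14:30, 17:45-19:20.
Rina ∩ Nikolai ∩ Jun ∩ Zubin ∩ Zane: 11:55-13:55, 17:45-19:20.
Rina ∩ Nikolai ∩ Jun ∩ Zubin ∩ Zane ∩ Tomás: 11:55-13:55, 17:45-19:20.
So the common availability across everyone is 11:55-13:55, 17:45-19:20.
The first common window of at least 25 minutes is 11:55-13:55, so the earliest start is 11:55.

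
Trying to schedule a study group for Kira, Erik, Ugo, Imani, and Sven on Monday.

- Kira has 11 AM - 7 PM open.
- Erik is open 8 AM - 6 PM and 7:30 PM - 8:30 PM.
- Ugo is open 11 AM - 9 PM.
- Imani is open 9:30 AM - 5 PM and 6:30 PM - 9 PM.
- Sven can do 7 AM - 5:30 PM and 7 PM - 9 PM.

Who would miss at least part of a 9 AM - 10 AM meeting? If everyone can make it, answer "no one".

Kira: not fully free for 09:00-10:00. Erik: free for 09:00-10:00. Ugo: not fully free for 09:00-10:00. Imani: not fully free for 09:00-10:00. Sven: free for 09:00-10:00.

Imani, Kira, Ugo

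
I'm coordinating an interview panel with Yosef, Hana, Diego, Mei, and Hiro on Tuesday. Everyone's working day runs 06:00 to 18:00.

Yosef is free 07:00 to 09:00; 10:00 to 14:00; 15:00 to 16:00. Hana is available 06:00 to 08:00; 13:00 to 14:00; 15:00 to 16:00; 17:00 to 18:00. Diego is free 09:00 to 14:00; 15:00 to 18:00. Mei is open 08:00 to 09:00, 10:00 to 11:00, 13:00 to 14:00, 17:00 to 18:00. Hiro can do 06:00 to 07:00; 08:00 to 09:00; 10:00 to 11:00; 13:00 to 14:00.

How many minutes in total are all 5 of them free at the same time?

Yosef ∩ Hana: 07:00-08:00, 13:00-14:00, 15:00-16:00.
Yosef ∩ Hana ∩ Diego: 13:00-14:00, 15:00-16:00.
Yosef ∩ Hana ∩ Diego ∩ Mei: 13:00-14:00.
Yosef ∩ Hana ∩ Diego ∩ Mei ∩ Hiro: 13:00-14:00.
Those are the intersection windows.
That's a single block of 60 minutes.

60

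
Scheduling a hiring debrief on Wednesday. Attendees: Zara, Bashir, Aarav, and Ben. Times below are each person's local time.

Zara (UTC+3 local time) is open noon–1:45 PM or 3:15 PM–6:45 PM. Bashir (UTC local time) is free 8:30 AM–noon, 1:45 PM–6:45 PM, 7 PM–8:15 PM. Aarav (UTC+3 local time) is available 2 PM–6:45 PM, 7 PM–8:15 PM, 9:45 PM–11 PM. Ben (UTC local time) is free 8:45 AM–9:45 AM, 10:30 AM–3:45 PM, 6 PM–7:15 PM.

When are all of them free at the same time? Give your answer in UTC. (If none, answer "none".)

Zara in UTC: 09:00-10:45, 12:15-15:45 (subtract 3h to convert from UTC+3).
Bashir in UTC: 08:30-12:00, 13:45-18:45, 19:00-20:15.
Aarav in UTC: 11:00-15:45, 16:00-17:15, 18:45-20:00 (subtract 3h to convert from UTC+3).
Ben in UTC: 08:45-09:45, 10:30-15:45, 18:00-19:15.
Zara ∩ Bashir: 09:00-10:45, 13:45-15:45.
Zara ∩ Bashir ∩ Aarav: 13:45-15:45.
Zara ∩ Bashir ∩ Aarav ∩ Ben: 13:45-15:45.
So the common availability across everyone is 13:45-15:45.

13:45-15:45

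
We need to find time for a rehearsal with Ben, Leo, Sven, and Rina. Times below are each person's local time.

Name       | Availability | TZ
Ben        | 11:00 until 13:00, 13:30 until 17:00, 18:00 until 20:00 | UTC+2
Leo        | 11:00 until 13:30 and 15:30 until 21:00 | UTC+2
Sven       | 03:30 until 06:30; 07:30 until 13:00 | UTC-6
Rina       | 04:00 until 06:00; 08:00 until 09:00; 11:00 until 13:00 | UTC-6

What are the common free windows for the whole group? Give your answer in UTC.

10:00-11:00, 14:00-15:00, 17:00-18:00

Ben in UTC: 09:00-11:00, 11:30-15:00, 16:00-18:00 (subtract 2h to convert from UTC+2).
Leo in UTC: 09:00-11:30, 13:30-19:00 (subtract 2h to convert from UTC+2).
Sven in UTC: 09:30-12:30, 13:30-19:00 (add 6h to convert from UTC-6).
Rina in UTC: 10:00-12:00, 14:00-15:00, 17:00-19:00 (add 6h to convert from UTC-6).
Ben ∩ Leo: 09:00-11:00, 13:30-15:00, 16:00-18:00.
Ben ∩ Leo ∩ Sven: 09:30-11:00, 13:30-15:00, 16:00-18:00.
Ben ∩ Leo ∩ Sven ∩ Rina: 10:00-11:00, 14:00-15:00, 17:00-18:00.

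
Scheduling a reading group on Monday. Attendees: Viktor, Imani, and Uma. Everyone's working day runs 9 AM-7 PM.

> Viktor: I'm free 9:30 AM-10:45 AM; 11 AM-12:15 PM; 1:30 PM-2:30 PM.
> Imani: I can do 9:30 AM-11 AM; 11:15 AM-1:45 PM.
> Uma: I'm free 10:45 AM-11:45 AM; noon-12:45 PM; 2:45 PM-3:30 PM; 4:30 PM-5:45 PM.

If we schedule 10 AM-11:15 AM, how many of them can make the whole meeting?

nobody can make the full 10:00-11:15 slot — that's 0.

0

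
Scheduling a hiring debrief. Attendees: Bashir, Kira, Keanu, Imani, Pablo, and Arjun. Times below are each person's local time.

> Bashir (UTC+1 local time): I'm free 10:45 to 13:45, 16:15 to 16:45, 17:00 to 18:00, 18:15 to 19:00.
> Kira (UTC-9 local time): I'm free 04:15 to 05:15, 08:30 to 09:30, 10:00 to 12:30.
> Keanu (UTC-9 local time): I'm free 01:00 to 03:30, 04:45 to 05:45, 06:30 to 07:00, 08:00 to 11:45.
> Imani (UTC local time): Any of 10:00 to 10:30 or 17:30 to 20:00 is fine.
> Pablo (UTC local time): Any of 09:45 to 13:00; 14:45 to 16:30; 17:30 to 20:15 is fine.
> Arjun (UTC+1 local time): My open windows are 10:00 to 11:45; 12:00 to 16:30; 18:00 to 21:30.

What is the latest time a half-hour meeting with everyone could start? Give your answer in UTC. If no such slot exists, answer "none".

17:30

Bashir in UTC: 09:45-12:45, 15:15-15:45, 16:00-17:00, 17:15-18:00 (subtract 1h to convert from UTC+1).
Kira in UTC: 13:15-14:15, 17:30-18:30, 19:00-21:30 (add 9h to convert from UTC-9).
Keanu in UTC: 10:00-12:30, 13:45-14:45, 15:30-16:00, 17:00-20:45 (add 9h to convert from UTC-9).
Imani in UTC: 10:00-10:30, 17:30-20:00.
Pablo in UTC: 09:45-13:00, 14:45-16:30, 17:30-20:15.
Arjun in UTC: 09:00-10:45, 11:00-15:30, 17:00-20:30 (subtract 1h to convert from UTC+1).
Bashir ∩ Kira: 17:30-18:00.
Bashir ∩ Kira ∩ Keanu: 17:30-18:00.
Bashir ∩ Kira ∩ Keanu ∩ Imani: 17:30-18:00.
Bashir ∩ Kira ∩ Keanu ∩ Imani ∩ Pablo: 17:30-18:00.
Bashir ∩ Kira ∩ Keanu ∩ Imani ∩ Pablo ∩ Arjun: 17:30-18:00.
So the common availability across everyone is 17:30-18:00.
The last common window of at least 30 minutes is 17:30-18:00; a 30-minute meeting can start as late as 17:30 and still end by 18:00.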